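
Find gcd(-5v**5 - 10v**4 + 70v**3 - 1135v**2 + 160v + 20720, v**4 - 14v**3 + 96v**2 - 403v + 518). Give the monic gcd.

v**2 - 5v + 37

Euclidean algorithm in ℚ[v]:
  -5v**5 - 10v**4 + 70v**3 - 1135v**2 + 160v + 20720 = (-5v - 80)(v**4 - 14v**3 + 96v**2 - 403v + 518) + (-570v**3 + 4530v**2 - 29490v + 62160)
  v**4 - 14v**3 + 96v**2 - 403v + 518 = (-(1/570)v + 23/2166)(-570v**3 + 4530v**2 - 29490v + 62160) + (-(1386/361)v**2 + (6930/361)v - 51282/361)
  -570v**3 + 4530v**2 - 29490v + 62160 = ((34295/231)v - 14440/33)(-(1386/361)v**2 + (6930/361)v - 51282/361) + (0)
Last nonzero remainder: -(1386/361)v**2 + (6930/361)v - 51282/361. Dividing through by -1386/361 gives the monic gcd v**2 - 5v + 37.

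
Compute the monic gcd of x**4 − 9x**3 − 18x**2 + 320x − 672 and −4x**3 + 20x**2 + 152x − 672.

Repeated division with remainder:
  x**4 − 9x**3 − 18x**2 + 320x − 672 = (−(1/4)x + 1)(−4x**3 + 20x**2 + 152x − 672) + (0)
Last nonzero remainder: −4x**3 + 20x**2 + 152x − 672. Dividing through by −4 gives the monic gcd x**3 − 5x**2 − 38x + 168.

x**3 − 5x**2 − 38x + 168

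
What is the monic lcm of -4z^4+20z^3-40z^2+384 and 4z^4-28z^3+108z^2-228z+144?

z^6-9z^5+33z^4-55z^3-66z^2+384z-288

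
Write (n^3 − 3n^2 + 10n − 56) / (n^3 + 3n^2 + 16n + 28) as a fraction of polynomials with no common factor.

(n − 4)/(n + 2)

Euclidean algorithm in ℚ[n]:
  n^3 − 3n^2 + 10n − 56 = (n^3 + 3n^2 + 16n + 28) + (−6n^2 − 6n − 84)
  n^3 + 3n^2 + 16n + 28 = (−(1/6)n − 1/3)(−6n^2 − 6n − 84) + (0)
Last nonzero remainder: −6n^2 − 6n − 84. Dividing through by −6 gives the monic gcd n^2 + n + 14.
Cancel n^2 + n + 14 from numerator and denominator to get the reduced form.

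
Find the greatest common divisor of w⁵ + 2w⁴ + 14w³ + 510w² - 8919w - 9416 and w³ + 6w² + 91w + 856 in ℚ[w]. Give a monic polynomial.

w² - 2w + 107

Apply the Euclidean algorithm:
  w⁵ + 2w⁴ + 14w³ + 510w² - 8919w - 9416 = (w² - 4w - 53)(w³ + 6w² + 91w + 856) + (336w² - 672w + 35952)
  w³ + 6w² + 91w + 856 = ((1/336)w + 1/42)(336w² - 672w + 35952) + (0)
Last nonzero remainder: 336w² - 672w + 35952. Dividing through by 336 gives the monic gcd w² - 2w + 107.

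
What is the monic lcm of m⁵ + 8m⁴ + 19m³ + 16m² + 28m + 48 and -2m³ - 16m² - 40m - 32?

m⁶ + 10m⁵ + 35m⁴ + 54m³ + 60m² + 104m + 96

By polynomial division,
  m⁵ + 8m⁴ + 19m³ + 16m² + 28m + 48 = (-(1/2)m² + 1/2)(-2m³ - 16m² - 40m - 32) + (8m² + 48m + 64)
  -2m³ - 16m² - 40m - 32 = (-(1/4)m - 1/2)(8m² + 48m + 64) + (0)
Last nonzero remainder: 8m² + 48m + 64. Dividing through by 8 gives the monic gcd m² + 6m + 8.
Then lcm(f, g) = f·g / gcd(f, g); expanding and making the result monic gives the answer.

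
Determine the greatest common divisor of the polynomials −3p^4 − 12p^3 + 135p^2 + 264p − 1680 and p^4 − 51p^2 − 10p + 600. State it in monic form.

p^2 + p − 20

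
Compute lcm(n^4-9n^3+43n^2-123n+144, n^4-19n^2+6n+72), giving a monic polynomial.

Euclidean algorithm in ℚ[n]:
  n^4-9n^3+43n^2-123n+144 = (n^4-19n^2+6n+72) + (-9n^3+62n^2-129n+72)
  n^4-19n^2+6n+72 = (-(1/9)n-62/81)(-9n^3+62n^2-129n+72) + ((1144/81)n^2-(2288/27)n+1144/9)
  -9n^3+62n^2-129n+72 = (-(729/1144)n+81/143)((1144/81)n^2-(2288/27)n+1144/9) + (0)
Last nonzero remainder: (1144/81)n^2-(2288/27)n+1144/9. Dividing through by 1144/81 gives the monic gcd n^2-6n+9.
Then lcm(f, g) = f·g / gcd(f, g); expanding and making the result monic gives the answer.

n^6-3n^5-3n^4+63n^3-250n^2-120n+1152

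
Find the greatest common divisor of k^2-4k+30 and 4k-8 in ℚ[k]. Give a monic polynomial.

Euclidean algorithm in ℚ[k]:
  k^2-4k+30 = ((1/4)k-1/2)(4k-8) + (26)
  4k-8 = ((2/13)k-4/13)(26) + (0)
The last nonzero remainder is the constant 26, so the polynomials are coprime and gcd = 1.

1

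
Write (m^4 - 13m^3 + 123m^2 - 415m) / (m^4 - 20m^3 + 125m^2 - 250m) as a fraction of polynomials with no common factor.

(m^2 - 8m + 83)/(m^2 - 15m + 50)

Euclidean algorithm in ℚ[m]:
  m^4 - 13m^3 + 123m^2 - 415m = (m^4 - 20m^3 + 125m^2 - 250m) + (7m^3 - 2m^2 - 165m)
  m^4 - 20m^3 + 125m^2 - 250m = ((1/7)m - 138/49)(7m^3 - 2m^2 - 165m) + ((7004/49)m^2 - (35020/49)m)
  7m^3 - 2m^2 - 165m = ((343/7004)m + 1617/7004)((7004/49)m^2 - (35020/49)m) + (0)
Last nonzero remainder: (7004/49)m^2 - (35020/49)m. Dividing through by 7004/49 gives the monic gcd m^2 - 5m.
Cancel m^2 - 5m from numerator and denominator to get the reduced form.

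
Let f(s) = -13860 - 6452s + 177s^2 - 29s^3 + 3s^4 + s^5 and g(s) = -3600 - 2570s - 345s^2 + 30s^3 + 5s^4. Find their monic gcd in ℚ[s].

-18 - 7s + s^2

Apply the Euclidean algorithm:
  s^5 + 3s^4 - 29s^3 + 177s^2 - 6452s - 13860 = ((1/5)s - 3/5)(5s^4 + 30s^3 - 345s^2 - 2570s - 3600) + (58s^3 + 484s^2 - 7274s - 16020)
  5s^4 + 30s^3 - 345s^2 - 2570s - 3600 = ((5/58)s - 170/841)(58s^3 + 484s^2 - 7274s - 16020) + ((319500/841)s^2 - (2236500/841)s - 5751000/841)
  58s^3 + 484s^2 - 7274s - 16020 = ((24389/159750)s + 74849/31950)((319500/841)s^2 - (2236500/841)s - 5751000/841) + (0)
Last nonzero remainder: (319500/841)s^2 - (2236500/841)s - 5751000/841. Dividing through by 319500/841 gives the monic gcd s^2 - 7s - 18.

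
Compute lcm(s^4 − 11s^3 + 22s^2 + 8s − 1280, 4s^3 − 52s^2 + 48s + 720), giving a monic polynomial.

s^6 − 14s^5 + 37s^4 + 140s^3 − 1700s^2 + 3696s + 23040

Euclidean algorithm in ℚ[s]:
  s^4 − 11s^3 + 22s^2 + 8s − 1280 = ((1/4)s + 1/2)(4s^3 − 52s^2 + 48s + 720) + (36s^2 − 196s − 1640)
  4s^3 − 52s^2 + 48s + 720 = ((1/9)s − 68/81)(36s^2 − 196s − 1640) + ((5320/81)s − 53200/81)
  36s^2 − 196s − 1640 = ((729/1330)s + 3321/1330)((5320/81)s − 53200/81) + (0)
Last nonzero remainder: (5320/81)s − 53200/81. Dividing through by 5320/81 gives the monic gcd s − 10.
Then lcm(f, g) = f·g / gcd(f, g); expanding and making the result monic gives the answer.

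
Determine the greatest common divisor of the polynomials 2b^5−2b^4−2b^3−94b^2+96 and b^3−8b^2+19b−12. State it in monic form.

b^2−5b+4

Euclidean algorithm in ℚ[b]:
  2b^5−2b^4−2b^3−94b^2+96 = (2b^2+14b+72)(b^3−8b^2+19b−12) + (240b^2−1200b+960)
  b^3−8b^2+19b−12 = ((1/240)b−1/80)(240b^2−1200b+960) + (0)
Last nonzero remainder: 240b^2−1200b+960. Dividing through by 240 gives the monic gcd b^2−5b+4.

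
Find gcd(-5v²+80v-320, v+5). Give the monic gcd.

By polynomial division,
  -5v²+80v-320 = (-5v+105)(v+5) + (-845)
  v+5 = (-(1/845)v-1/169)(-845) + (0)
The last nonzero remainder is the constant -845, so the polynomials are coprime and gcd = 1.

1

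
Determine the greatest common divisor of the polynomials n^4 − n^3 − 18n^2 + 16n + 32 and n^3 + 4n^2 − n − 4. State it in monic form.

n^2 + 5n + 4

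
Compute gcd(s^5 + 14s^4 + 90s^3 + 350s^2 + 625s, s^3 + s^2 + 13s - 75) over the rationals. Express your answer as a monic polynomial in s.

s^2 + 4s + 25

Apply the Euclidean algorithm:
  s^5 + 14s^4 + 90s^3 + 350s^2 + 625s = (s^2 + 13s + 64)(s^3 + s^2 + 13s - 75) + (192s^2 + 768s + 4800)
  s^3 + s^2 + 13s - 75 = ((1/192)s - 1/64)(192s^2 + 768s + 4800) + (0)
Last nonzero remainder: 192s^2 + 768s + 4800. Dividing through by 192 gives the monic gcd s^2 + 4s + 25.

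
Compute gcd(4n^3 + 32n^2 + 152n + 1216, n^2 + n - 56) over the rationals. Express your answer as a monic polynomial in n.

Euclidean algorithm in ℚ[n]:
  4n^3 + 32n^2 + 152n + 1216 = (4n + 28)(n^2 + n - 56) + (348n + 2784)
  n^2 + n - 56 = ((1/348)n - 7/348)(348n + 2784) + (0)
Last nonzero remainder: 348n + 2784. Dividing through by 348 gives the monic gcd n + 8.

n + 8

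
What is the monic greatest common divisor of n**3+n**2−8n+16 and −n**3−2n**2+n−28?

n+4

Apply the Euclidean algorithm:
  n**3+n**2−8n+16 = (−1)(−n**3−2n**2+n−28) + (−n**2−7n−12)
  −n**3−2n**2+n−28 = (n−5)(−n**2−7n−12) + (−22n−88)
  −n**2−7n−12 = ((1/22)n+3/22)(−22n−88) + (0)
Last nonzero remainder: −22n−88. Dividing through by −22 gives the monic gcd n+4.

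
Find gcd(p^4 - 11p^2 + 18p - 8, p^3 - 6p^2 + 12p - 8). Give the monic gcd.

Apply the Euclidean algorithm:
  p^4 - 11p^2 + 18p - 8 = (p + 6)(p^3 - 6p^2 + 12p - 8) + (13p^2 - 46p + 40)
  p^3 - 6p^2 + 12p - 8 = ((1/13)p - 32/169)(13p^2 - 46p + 40) + ((36/169)p - 72/169)
  13p^2 - 46p + 40 = ((2197/36)p - 845/9)((36/169)p - 72/169) + (0)
Last nonzero remainder: (36/169)p - 72/169. Dividing through by 36/169 gives the monic gcd p - 2.

p - 2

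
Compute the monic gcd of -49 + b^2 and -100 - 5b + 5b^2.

1

Apply the Euclidean algorithm:
  b^2 - 49 = (1/5)(5b^2 - 5b - 100) + (b - 29)
  5b^2 - 5b - 100 = (5b + 140)(b - 29) + (3960)
  b - 29 = ((1/3960)b - 29/3960)(3960) + (0)
The last nonzero remainder is the constant 3960, so the polynomials are coprime and gcd = 1.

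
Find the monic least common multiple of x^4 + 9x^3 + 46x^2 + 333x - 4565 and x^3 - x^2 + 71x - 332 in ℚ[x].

x^5 + 5x^4 + 10x^3 + 149x^2 - 5897x + 18260

Euclidean algorithm in ℚ[x]:
  x^4 + 9x^3 + 46x^2 + 333x - 4565 = (x + 10)(x^3 - x^2 + 71x - 332) + (-15x^2 - 45x - 1245)
  x^3 - x^2 + 71x - 332 = (-(1/15)x + 4/15)(-15x^2 - 45x - 1245) + (0)
Last nonzero remainder: -15x^2 - 45x - 1245. Dividing through by -15 gives the monic gcd x^2 + 3x + 83.
Then lcm(f, g) = f·g / gcd(f, g); expanding and making the result monic gives the answer.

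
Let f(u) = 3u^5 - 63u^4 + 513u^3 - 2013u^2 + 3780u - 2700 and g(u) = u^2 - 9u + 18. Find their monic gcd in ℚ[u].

u^2 - 9u + 18

Euclidean algorithm in ℚ[u]:
  3u^5 - 63u^4 + 513u^3 - 2013u^2 + 3780u - 2700 = (3u^3 - 36u^2 + 135u - 150)(u^2 - 9u + 18) + (0)
The last nonzero remainder u^2 - 9u + 18 is already monic.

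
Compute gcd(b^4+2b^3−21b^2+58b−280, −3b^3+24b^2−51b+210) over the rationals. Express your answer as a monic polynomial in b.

b^2−b+10

Euclidean algorithm in ℚ[b]:
  b^4+2b^3−21b^2+58b−280 = (−(1/3)b−10/3)(−3b^3+24b^2−51b+210) + (42b^2−42b+420)
  −3b^3+24b^2−51b+210 = (−(1/14)b+1/2)(42b^2−42b+420) + (0)
Last nonzero remainder: 42b^2−42b+420. Dividing through by 42 gives the monic gcd b^2−b+10.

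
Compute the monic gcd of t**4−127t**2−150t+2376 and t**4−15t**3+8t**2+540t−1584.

Repeated division with remainder:
  t**4−127t**2−150t+2376 = (t**4−15t**3+8t**2+540t−1584) + (15t**3−135t**2−690t+3960)
  t**4−15t**3+8t**2+540t−1584 = ((1/15)t−2/5)(15t**3−135t**2−690t+3960) + (0)
Last nonzero remainder: 15t**3−135t**2−690t+3960. Dividing through by 15 gives the monic gcd t**3−9t**2−46t+264.

t**3−9t**2−46t+264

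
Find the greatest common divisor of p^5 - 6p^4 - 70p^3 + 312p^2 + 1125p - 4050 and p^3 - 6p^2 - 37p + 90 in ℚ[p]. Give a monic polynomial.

p^2 - 4p - 45

By polynomial division,
  p^5 - 6p^4 - 70p^3 + 312p^2 + 1125p - 4050 = (p^2 - 33)(p^3 - 6p^2 - 37p + 90) + (24p^2 - 96p - 1080)
  p^3 - 6p^2 - 37p + 90 = ((1/24)p - 1/12)(24p^2 - 96p - 1080) + (0)
Last nonzero remainder: 24p^2 - 96p - 1080. Dividing through by 24 gives the monic gcd p^2 - 4p - 45.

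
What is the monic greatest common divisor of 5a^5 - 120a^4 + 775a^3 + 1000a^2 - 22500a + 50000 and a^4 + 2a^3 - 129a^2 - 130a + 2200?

By polynomial division,
  5a^5 - 120a^4 + 775a^3 + 1000a^2 - 22500a + 50000 = (5a - 130)(a^4 + 2a^3 - 129a^2 - 130a + 2200) + (1680a^3 - 15120a^2 - 50400a + 336000)
  a^4 + 2a^3 - 129a^2 - 130a + 2200 = ((1/1680)a + 11/1680)(1680a^3 - 15120a^2 - 50400a + 336000) + (0)
Last nonzero remainder: 1680a^3 - 15120a^2 - 50400a + 336000. Dividing through by 1680 gives the monic gcd a^3 - 9a^2 - 30a + 200.

a^3 - 9a^2 - 30a + 200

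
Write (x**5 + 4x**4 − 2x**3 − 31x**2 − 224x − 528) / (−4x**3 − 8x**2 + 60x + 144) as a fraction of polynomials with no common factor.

(−x**3 − 5x**2 − 15x − 44)/(4x + 12)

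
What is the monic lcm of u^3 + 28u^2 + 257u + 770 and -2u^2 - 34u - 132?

u^4 + 34u^3 + 425u^2 + 2312u + 4620

Euclidean algorithm in ℚ[u]:
  u^3 + 28u^2 + 257u + 770 = (-(1/2)u - 11/2)(-2u^2 - 34u - 132) + (4u + 44)
  -2u^2 - 34u - 132 = (-(1/2)u - 3)(4u + 44) + (0)
Last nonzero remainder: 4u + 44. Dividing through by 4 gives the monic gcd u + 11.
Then lcm(f, g) = f·g / gcd(f, g); expanding and making the result monic gives the answer.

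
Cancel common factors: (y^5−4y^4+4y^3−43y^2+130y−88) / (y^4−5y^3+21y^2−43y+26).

Euclidean algorithm in ℚ[y]:
  y^5−4y^4+4y^3−43y^2+130y−88 = (y+1)(y^4−5y^3+21y^2−43y+26) + (−12y^3−21y^2+147y−114)
  y^4−5y^3+21y^2−43y+26 = (−(1/12)y+9/16)(−12y^3−21y^2+147y−114) + ((721/16)y^2−(2163/16)y+721/8)
  −12y^3−21y^2+147y−114 = (−(192/721)y−912/721)((721/16)y^2−(2163/16)y+721/8) + (0)
Last nonzero remainder: (721/16)y^2−(2163/16)y+721/8. Dividing through by 721/16 gives the monic gcd y^2−3y+2.
Cancel y^2−3y+2 from numerator and denominator to get the reduced form.

(y^3−y^2−y−44)/(y^2−2y+13)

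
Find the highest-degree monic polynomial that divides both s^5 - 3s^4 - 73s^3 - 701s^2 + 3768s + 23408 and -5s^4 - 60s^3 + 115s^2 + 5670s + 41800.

s^2 + 11s + 76

By polynomial division,
  s^5 - 3s^4 - 73s^3 - 701s^2 + 3768s + 23408 = (-(1/5)s + 3)(-5s^4 - 60s^3 + 115s^2 + 5670s + 41800) + (130s^3 + 88s^2 - 4882s - 101992)
  -5s^4 - 60s^3 + 115s^2 + 5670s + 41800 = (-(1/26)s - 368/845)(130s^3 + 88s^2 - 4882s - 101992) + (-(29106/845)s^2 - (320166/845)s - 2212056/845)
  130s^3 + 88s^2 - 4882s - 101992 = (-(54925/14553)s + 51545/1323)(-(29106/845)s^2 - (320166/845)s - 2212056/845) + (0)
Last nonzero remainder: -(29106/845)s^2 - (320166/845)s - 2212056/845. Dividing through by -29106/845 gives the monic gcd s^2 + 11s + 76.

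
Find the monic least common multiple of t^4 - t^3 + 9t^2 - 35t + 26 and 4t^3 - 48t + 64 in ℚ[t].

t^6 + t^5 - t^4 - 9t^3 - 116t^2 + 332t - 208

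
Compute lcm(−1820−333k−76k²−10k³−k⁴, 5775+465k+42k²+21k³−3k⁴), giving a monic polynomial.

−100100−29235k−4358k²−673k³−39k⁴+4k⁵+k⁶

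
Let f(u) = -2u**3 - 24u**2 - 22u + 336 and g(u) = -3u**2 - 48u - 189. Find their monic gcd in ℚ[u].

Repeated division with remainder:
  -2u**3 - 24u**2 - 22u + 336 = ((2/3)u - 8/3)(-3u**2 - 48u - 189) + (-24u - 168)
  -3u**2 - 48u - 189 = ((1/8)u + 9/8)(-24u - 168) + (0)
Last nonzero remainder: -24u - 168. Dividing through by -24 gives the monic gcd u + 7.

u + 7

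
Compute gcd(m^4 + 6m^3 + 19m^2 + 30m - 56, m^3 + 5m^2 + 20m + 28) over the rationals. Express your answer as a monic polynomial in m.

m^2 + 3m + 14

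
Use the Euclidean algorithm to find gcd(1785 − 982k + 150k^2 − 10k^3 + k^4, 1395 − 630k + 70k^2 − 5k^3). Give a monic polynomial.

−3 + k

Euclidean algorithm in ℚ[k]:
  k^4 − 10k^3 + 150k^2 − 982k + 1785 = (−(1/5)k − 4/5)(−5k^3 + 70k^2 − 630k + 1395) + (80k^2 − 1207k + 2901)
  −5k^3 + 70k^2 − 630k + 1395 = (−(1/16)k − 87/1280)(80k^2 − 1207k + 2901) + (−(679329/1280)k + 2037987/1280)
  80k^2 − 1207k + 2901 = (−(102400/679329)k + 1237760/679329)(−(679329/1280)k + 2037987/1280) + (0)
Last nonzero remainder: −(679329/1280)k + 2037987/1280. Dividing through by −679329/1280 gives the monic gcd k − 3.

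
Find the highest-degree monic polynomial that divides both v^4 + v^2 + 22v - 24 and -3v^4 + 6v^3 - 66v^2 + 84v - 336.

v^2 - 2v + 8

By polynomial division,
  v^4 + v^2 + 22v - 24 = (-1/3)(-3v^4 + 6v^3 - 66v^2 + 84v - 336) + (2v^3 - 21v^2 + 50v - 136)
  -3v^4 + 6v^3 - 66v^2 + 84v - 336 = (-(3/2)v - 51/4)(2v^3 - 21v^2 + 50v - 136) + (-(1035/4)v^2 + (1035/2)v - 2070)
  2v^3 - 21v^2 + 50v - 136 = (-(8/1035)v + 68/1035)(-(1035/4)v^2 + (1035/2)v - 2070) + (0)
Last nonzero remainder: -(1035/4)v^2 + (1035/2)v - 2070. Dividing through by -1035/4 gives the monic gcd v^2 - 2v + 8.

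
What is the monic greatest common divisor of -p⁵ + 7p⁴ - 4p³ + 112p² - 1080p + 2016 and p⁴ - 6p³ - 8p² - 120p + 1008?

p³ - 8p - 168

Apply the Euclidean algorithm:
  -p⁵ + 7p⁴ - 4p³ + 112p² - 1080p + 2016 = (-p + 1)(p⁴ - 6p³ - 8p² - 120p + 1008) + (-6p³ + 48p + 1008)
  p⁴ - 6p³ - 8p² - 120p + 1008 = (-(1/6)p + 1)(-6p³ + 48p + 1008) + (0)
Last nonzero remainder: -6p³ + 48p + 1008. Dividing through by -6 gives the monic gcd p³ - 8p - 168.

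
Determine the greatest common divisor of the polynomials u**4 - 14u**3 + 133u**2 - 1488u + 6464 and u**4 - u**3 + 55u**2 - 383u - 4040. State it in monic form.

u**3 - 6u**2 + 85u - 808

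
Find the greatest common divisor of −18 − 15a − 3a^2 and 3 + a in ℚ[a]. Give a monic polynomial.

Euclidean algorithm in ℚ[a]:
  −3a^2 − 15a − 18 = (−3a − 6)(a + 3) + (0)
The last nonzero remainder a + 3 is already monic.

3 + a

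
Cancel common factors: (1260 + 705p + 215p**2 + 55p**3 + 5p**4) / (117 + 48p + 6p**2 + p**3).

(420 + 95p + 40p**2 + 5p**3)/(39 + 3p + p**2)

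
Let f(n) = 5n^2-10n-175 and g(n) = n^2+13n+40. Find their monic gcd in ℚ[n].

Apply the Euclidean algorithm:
  5n^2-10n-175 = (5)(n^2+13n+40) + (-75n-375)
  n^2+13n+40 = (-(1/75)n-8/75)(-75n-375) + (0)
Last nonzero remainder: -75n-375. Dividing through by -75 gives the monic gcd n+5.

n+5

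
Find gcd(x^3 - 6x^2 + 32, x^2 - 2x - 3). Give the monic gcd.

1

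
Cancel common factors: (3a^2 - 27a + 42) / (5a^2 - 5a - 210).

(3a - 6)/(5a + 30)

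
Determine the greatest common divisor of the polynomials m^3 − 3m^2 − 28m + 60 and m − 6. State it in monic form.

By polynomial division,
  m^3 − 3m^2 − 28m + 60 = (m^2 + 3m − 10)(m − 6) + (0)
The last nonzero remainder m − 6 is already monic.

m − 6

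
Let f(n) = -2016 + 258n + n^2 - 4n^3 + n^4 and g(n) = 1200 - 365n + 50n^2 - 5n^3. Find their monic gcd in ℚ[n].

48 - 5n + n^2

Euclidean algorithm in ℚ[n]:
  n^4 - 4n^3 + n^2 + 258n - 2016 = (-(1/5)n - 6/5)(-5n^3 + 50n^2 - 365n + 1200) + (-12n^2 + 60n - 576)
  -5n^3 + 50n^2 - 365n + 1200 = ((5/12)n - 25/12)(-12n^2 + 60n - 576) + (0)
Last nonzero remainder: -12n^2 + 60n - 576. Dividing through by -12 gives the monic gcd n^2 - 5n + 48.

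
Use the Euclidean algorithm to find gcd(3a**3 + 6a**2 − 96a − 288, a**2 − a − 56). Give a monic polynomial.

By polynomial division,
  3a**3 + 6a**2 − 96a − 288 = (3a + 9)(a**2 − a − 56) + (81a + 216)
  a**2 − a − 56 = ((1/81)a − 11/243)(81a + 216) + (−416/9)
  81a + 216 = (−(729/416)a − 243/52)(−416/9) + (0)
The last nonzero remainder is the constant −416/9, so the polynomials are coprime and gcd = 1.

1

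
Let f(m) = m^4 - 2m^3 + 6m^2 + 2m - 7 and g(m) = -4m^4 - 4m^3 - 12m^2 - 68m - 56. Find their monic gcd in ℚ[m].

m^3 - m^2 + 5m + 7

Repeated division with remainder:
  m^4 - 2m^3 + 6m^2 + 2m - 7 = (-1/4)(-4m^4 - 4m^3 - 12m^2 - 68m - 56) + (-3m^3 + 3m^2 - 15m - 21)
  -4m^4 - 4m^3 - 12m^2 - 68m - 56 = ((4/3)m + 8/3)(-3m^3 + 3m^2 - 15m - 21) + (0)
Last nonzero remainder: -3m^3 + 3m^2 - 15m - 21. Dividing through by -3 gives the monic gcd m^3 - m^2 + 5m + 7.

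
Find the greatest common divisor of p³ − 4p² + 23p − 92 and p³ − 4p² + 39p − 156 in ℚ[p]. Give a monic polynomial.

Apply the Euclidean algorithm:
  p³ − 4p² + 23p − 92 = (p³ − 4p² + 39p − 156) + (−16p + 64)
  p³ − 4p² + 39p − 156 = (−(1/16)p² − 39/16)(−16p + 64) + (0)
Last nonzero remainder: −16p + 64. Dividing through by −16 gives the monic gcd p − 4.

p − 4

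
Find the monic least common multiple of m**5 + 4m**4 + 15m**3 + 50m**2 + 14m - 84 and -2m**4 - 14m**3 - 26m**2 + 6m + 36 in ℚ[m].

Euclidean algorithm in ℚ[m]:
  m**5 + 4m**4 + 15m**3 + 50m**2 + 14m - 84 = (-(1/2)m + 3/2)(-2m**4 - 14m**3 - 26m**2 + 6m + 36) + (23m**3 + 92m**2 + 23m - 138)
  -2m**4 - 14m**3 - 26m**2 + 6m + 36 = (-(2/23)m - 6/23)(23m**3 + 92m**2 + 23m - 138) + (0)
Last nonzero remainder: 23m**3 + 92m**2 + 23m - 138. Dividing through by 23 gives the monic gcd m**3 + 4m**2 + m - 6.
Then lcm(f, g) = f·g / gcd(f, g); expanding and making the result monic gives the answer.

m**6 + 7m**5 + 27m**4 + 95m**3 + 164m**2 - 42m - 252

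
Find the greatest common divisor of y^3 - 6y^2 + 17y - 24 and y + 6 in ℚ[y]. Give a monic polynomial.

1

Repeated division with remainder:
  y^3 - 6y^2 + 17y - 24 = (y^2 - 12y + 89)(y + 6) + (-558)
  y + 6 = (-(1/558)y - 1/93)(-558) + (0)
The last nonzero remainder is the constant -558, so the polynomials are coprime and gcd = 1.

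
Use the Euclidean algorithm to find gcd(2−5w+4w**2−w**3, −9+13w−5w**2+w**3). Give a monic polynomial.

−1+w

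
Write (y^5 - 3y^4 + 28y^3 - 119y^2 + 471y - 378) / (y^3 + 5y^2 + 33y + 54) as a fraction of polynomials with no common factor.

Repeated division with remainder:
  y^5 - 3y^4 + 28y^3 - 119y^2 + 471y - 378 = (y^2 - 8y + 35)(y^3 + 5y^2 + 33y + 54) + (-84y^2 - 252y - 2268)
  y^3 + 5y^2 + 33y + 54 = (-(1/84)y - 1/42)(-84y^2 - 252y - 2268) + (0)
Last nonzero remainder: -84y^2 - 252y - 2268. Dividing through by -84 gives the monic gcd y^2 + 3y + 27.
Cancel y^2 + 3y + 27 from numerator and denominator to get the reduced form.

(y^3 - 6y^2 + 19y - 14)/(y + 2)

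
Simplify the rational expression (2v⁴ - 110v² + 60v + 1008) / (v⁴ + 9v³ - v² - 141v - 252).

(2v - 12)/(v + 3)

Repeated division with remainder:
  2v⁴ - 110v² + 60v + 1008 = (2)(v⁴ + 9v³ - v² - 141v - 252) + (-18v³ - 108v² + 342v + 1512)
  v⁴ + 9v³ - v² - 141v - 252 = (-(1/18)v - 1/6)(-18v³ - 108v² + 342v + 1512) + (0)
Last nonzero remainder: -18v³ - 108v² + 342v + 1512. Dividing through by -18 gives the monic gcd v³ + 6v² - 19v - 84.
Cancel v³ + 6v² - 19v - 84 from numerator and denominator to get the reduced form.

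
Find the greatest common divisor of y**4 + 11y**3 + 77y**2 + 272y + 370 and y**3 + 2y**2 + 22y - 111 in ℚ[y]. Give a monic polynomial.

By polynomial division,
  y**4 + 11y**3 + 77y**2 + 272y + 370 = (y + 9)(y**3 + 2y**2 + 22y - 111) + (37y**2 + 185y + 1369)
  y**3 + 2y**2 + 22y - 111 = ((1/37)y - 3/37)(37y**2 + 185y + 1369) + (0)
Last nonzero remainder: 37y**2 + 185y + 1369. Dividing through by 37 gives the monic gcd y**2 + 5y + 37.

y**2 + 5y + 37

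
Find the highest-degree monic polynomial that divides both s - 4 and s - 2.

Euclidean algorithm in ℚ[s]:
  s - 4 = (s - 2) + (-2)
  s - 2 = (-(1/2)s + 1)(-2) + (0)
The last nonzero remainder is the constant -2, so the polynomials are coprime and gcd = 1.

1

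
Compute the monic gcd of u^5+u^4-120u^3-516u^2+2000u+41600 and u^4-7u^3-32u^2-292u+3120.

u^3-u^2-38u-520

By polynomial division,
  u^5+u^4-120u^3-516u^2+2000u+41600 = (u+8)(u^4-7u^3-32u^2-292u+3120) + (-32u^3+32u^2+1216u+16640)
  u^4-7u^3-32u^2-292u+3120 = (-(1/32)u+3/16)(-32u^3+32u^2+1216u+16640) + (0)
Last nonzero remainder: -32u^3+32u^2+1216u+16640. Dividing through by -32 gives the monic gcd u^3-u^2-38u-520.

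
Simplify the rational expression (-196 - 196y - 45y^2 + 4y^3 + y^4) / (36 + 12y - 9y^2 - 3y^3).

(98 + 49y - 2y^2 - y^3)/(-18 + 3y + 3y^2)

Repeated division with remainder:
  y^4 + 4y^3 - 45y^2 - 196y - 196 = (-(1/3)y - 1/3)(-3y^3 - 9y^2 + 12y + 36) + (-44y^2 - 180y - 184)
  -3y^3 - 9y^2 + 12y + 36 = ((3/44)y - 9/121)(-44y^2 - 180y - 184) + ((1350/121)y + 2700/121)
  -44y^2 - 180y - 184 = (-(2662/675)y - 5566/675)((1350/121)y + 2700/121) + (0)
Last nonzero remainder: (1350/121)y + 2700/121. Dividing through by 1350/121 gives the monic gcd y + 2.
Cancel y + 2 from numerator and denominator to get the reduced form.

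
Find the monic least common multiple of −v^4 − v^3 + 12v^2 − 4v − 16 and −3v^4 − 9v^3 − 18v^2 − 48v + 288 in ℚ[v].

By polynomial division,
  −v^4 − v^3 + 12v^2 − 4v − 16 = (1/3)(−3v^4 − 9v^3 − 18v^2 − 48v + 288) + (2v^3 + 18v^2 + 12v − 112)
  −3v^4 − 9v^3 − 18v^2 − 48v + 288 = (−(3/2)v + 9)(2v^3 + 18v^2 + 12v − 112) + (−162v^2 − 324v + 1296)
  2v^3 + 18v^2 + 12v − 112 = (−(1/81)v − 7/81)(−162v^2 − 324v + 1296) + (0)
Last nonzero remainder: −162v^2 − 324v + 1296. Dividing through by −162 gives the monic gcd v^2 + 2v − 8.
Then lcm(f, g) = f·g / gcd(f, g); expanding and making the result monic gives the answer.

v^6 + 2v^5 + v^4 + 4v^3 − 124v^2 + 64v + 192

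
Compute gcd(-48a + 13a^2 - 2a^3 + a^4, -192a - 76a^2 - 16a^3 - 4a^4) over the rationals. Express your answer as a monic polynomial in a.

By polynomial division,
  a^4 - 2a^3 + 13a^2 - 48a = (-1/4)(-4a^4 - 16a^3 - 76a^2 - 192a) + (-6a^3 - 6a^2 - 96a)
  -4a^4 - 16a^3 - 76a^2 - 192a = ((2/3)a + 2)(-6a^3 - 6a^2 - 96a) + (0)
Last nonzero remainder: -6a^3 - 6a^2 - 96a. Dividing through by -6 gives the monic gcd a^3 + a^2 + 16a.

16a + a^2 + a^3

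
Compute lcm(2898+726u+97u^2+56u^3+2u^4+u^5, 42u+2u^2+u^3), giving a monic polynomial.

2898u+726u^2+97u^3+56u^4+2u^5+u^6

Apply the Euclidean algorithm:
  u^5+2u^4+56u^3+97u^2+726u+2898 = (u^2+14)(u^3+2u^2+42u) + (69u^2+138u+2898)
  u^3+2u^2+42u = ((1/69)u)(69u^2+138u+2898) + (0)
Last nonzero remainder: 69u^2+138u+2898. Dividing through by 69 gives the monic gcd u^2+2u+42.
Then lcm(f, g) = f·g / gcd(f, g); expanding and making the result monic gives the answer.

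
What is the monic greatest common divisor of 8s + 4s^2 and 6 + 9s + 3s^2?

2 + s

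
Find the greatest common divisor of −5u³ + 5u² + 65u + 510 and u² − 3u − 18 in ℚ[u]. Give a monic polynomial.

u − 6

Apply the Euclidean algorithm:
  −5u³ + 5u² + 65u + 510 = (−5u − 10)(u² − 3u − 18) + (−55u + 330)
  u² − 3u − 18 = (−(1/55)u − 3/55)(−55u + 330) + (0)
Last nonzero remainder: −55u + 330. Dividing through by −55 gives the monic gcd u − 6.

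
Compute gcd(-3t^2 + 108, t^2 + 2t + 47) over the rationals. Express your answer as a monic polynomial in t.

Repeated division with remainder:
  -3t^2 + 108 = (-3)(t^2 + 2t + 47) + (6t + 249)
  t^2 + 2t + 47 = ((1/6)t - 79/12)(6t + 249) + (6745/4)
  6t + 249 = ((24/6745)t + 996/6745)(6745/4) + (0)
The last nonzero remainder is the constant 6745/4, so the polynomials are coprime and gcd = 1.

1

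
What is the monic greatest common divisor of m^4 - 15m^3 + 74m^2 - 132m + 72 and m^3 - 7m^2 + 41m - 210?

By polynomial division,
  m^4 - 15m^3 + 74m^2 - 132m + 72 = (m - 8)(m^3 - 7m^2 + 41m - 210) + (-23m^2 + 406m - 1608)
  m^3 - 7m^2 + 41m - 210 = (-(1/23)m - 245/529)(-23m^2 + 406m - 1608) + ((84175/529)m - 505050/529)
  -23m^2 + 406m - 1608 = (-(12167/84175)m + 141772/84175)((84175/529)m - 505050/529) + (0)
Last nonzero remainder: (84175/529)m - 505050/529. Dividing through by 84175/529 gives the monic gcd m - 6.

m - 6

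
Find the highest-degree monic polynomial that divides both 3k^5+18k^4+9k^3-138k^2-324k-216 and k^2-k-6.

By polynomial division,
  3k^5+18k^4+9k^3-138k^2-324k-216 = (3k^3+21k^2+48k+36)(k^2-k-6) + (0)
The last nonzero remainder k^2-k-6 is already monic.

k^2-k-6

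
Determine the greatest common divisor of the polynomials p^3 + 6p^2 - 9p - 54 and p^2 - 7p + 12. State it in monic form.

p - 3

By polynomial division,
  p^3 + 6p^2 - 9p - 54 = (p + 13)(p^2 - 7p + 12) + (70p - 210)
  p^2 - 7p + 12 = ((1/70)p - 2/35)(70p - 210) + (0)
Last nonzero remainder: 70p - 210. Dividing through by 70 gives the monic gcd p - 3.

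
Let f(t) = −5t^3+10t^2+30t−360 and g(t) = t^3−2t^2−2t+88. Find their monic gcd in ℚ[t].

Apply the Euclidean algorithm:
  −5t^3+10t^2+30t−360 = (−5)(t^3−2t^2−2t+88) + (20t+80)
  t^3−2t^2−2t+88 = ((1/20)t^2−(3/10)t+11/10)(20t+80) + (0)
Last nonzero remainder: 20t+80. Dividing through by 20 gives the monic gcd t+4.

t+4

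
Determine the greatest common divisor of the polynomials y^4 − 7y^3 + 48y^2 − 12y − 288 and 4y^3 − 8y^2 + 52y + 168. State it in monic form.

Apply the Euclidean algorithm:
  y^4 − 7y^3 + 48y^2 − 12y − 288 = ((1/4)y − 5/4)(4y^3 − 8y^2 + 52y + 168) + (25y^2 + 11y − 78)
  4y^3 − 8y^2 + 52y + 168 = ((4/25)y − 244/625)(25y^2 + 11y − 78) + ((42984/625)y + 85968/625)
  25y^2 + 11y − 78 = ((15625/42984)y − 8125/14328)((42984/625)y + 85968/625) + (0)
Last nonzero remainder: (42984/625)y + 85968/625. Dividing through by 42984/625 gives the monic gcd y + 2.

y + 2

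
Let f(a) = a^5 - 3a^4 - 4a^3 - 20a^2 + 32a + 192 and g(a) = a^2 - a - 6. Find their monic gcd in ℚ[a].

a^2 - a - 6

By polynomial division,
  a^5 - 3a^4 - 4a^3 - 20a^2 + 32a + 192 = (a^3 - 2a^2 - 32)(a^2 - a - 6) + (0)
The last nonzero remainder a^2 - a - 6 is already monic.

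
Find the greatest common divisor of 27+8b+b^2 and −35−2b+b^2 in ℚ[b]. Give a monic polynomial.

1

Apply the Euclidean algorithm:
  b^2+8b+27 = (b^2−2b−35) + (10b+62)
  b^2−2b−35 = ((1/10)b−41/50)(10b+62) + (396/25)
  10b+62 = ((125/198)b+775/198)(396/25) + (0)
The last nonzero remainder is the constant 396/25, so the polynomials are coprime and gcd = 1.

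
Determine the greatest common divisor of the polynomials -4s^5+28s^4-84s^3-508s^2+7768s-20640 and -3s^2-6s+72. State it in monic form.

Apply the Euclidean algorithm:
  -4s^5+28s^4-84s^3-508s^2+7768s-20640 = ((4/3)s^3-12s^2+84s-860/3)(-3s^2-6s+72) + (0)
Last nonzero remainder: -3s^2-6s+72. Dividing through by -3 gives the monic gcd s^2+2s-24.

s^2+2s-24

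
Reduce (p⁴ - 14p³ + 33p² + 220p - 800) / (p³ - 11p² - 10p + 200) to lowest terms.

(p² - 13p + 40)/(p - 10)

Euclidean algorithm in ℚ[p]:
  p⁴ - 14p³ + 33p² + 220p - 800 = (p - 3)(p³ - 11p² - 10p + 200) + (10p² - 10p - 200)
  p³ - 11p² - 10p + 200 = ((1/10)p - 1)(10p² - 10p - 200) + (0)
Last nonzero remainder: 10p² - 10p - 200. Dividing through by 10 gives the monic gcd p² - p - 20.
Cancel p² - p - 20 from numerator and denominator to get the reduced form.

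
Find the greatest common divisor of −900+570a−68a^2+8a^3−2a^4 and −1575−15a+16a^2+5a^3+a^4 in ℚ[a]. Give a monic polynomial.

−225+30a−2a^2+a^3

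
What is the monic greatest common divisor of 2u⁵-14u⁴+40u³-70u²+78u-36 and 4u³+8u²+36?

Euclidean algorithm in ℚ[u]:
  2u⁵-14u⁴+40u³-70u²+78u-36 = ((1/2)u²-(9/2)u+19)(4u³+8u²+36) + (-240u²+240u-720)
  4u³+8u²+36 = (-(1/60)u-1/20)(-240u²+240u-720) + (0)
Last nonzero remainder: -240u²+240u-720. Dividing through by -240 gives the monic gcd u²-u+3.

u²-u+3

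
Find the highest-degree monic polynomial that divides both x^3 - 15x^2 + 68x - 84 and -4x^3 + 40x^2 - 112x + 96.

x^2 - 8x + 12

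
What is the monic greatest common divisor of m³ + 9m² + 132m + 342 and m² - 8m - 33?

m + 3

Euclidean algorithm in ℚ[m]:
  m³ + 9m² + 132m + 342 = (m + 17)(m² - 8m - 33) + (301m + 903)
  m² - 8m - 33 = ((1/301)m - 11/301)(301m + 903) + (0)
Last nonzero remainder: 301m + 903. Dividing through by 301 gives the monic gcd m + 3.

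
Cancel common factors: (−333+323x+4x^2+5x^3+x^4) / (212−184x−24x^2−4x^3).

Repeated division with remainder:
  x^4+5x^3+4x^2+323x−333 = (−(1/4)x+1/4)(−4x^3−24x^2−184x+212) + (−36x^2+422x−386)
  −4x^3−24x^2−184x+212 = ((1/9)x+319/162)(−36x^2+422x−386) + (−(78739/81)x+78739/81)
  −36x^2+422x−386 = ((2916/78739)x−31266/78739)(−(78739/81)x+78739/81) + (0)
Last nonzero remainder: −(78739/81)x+78739/81. Dividing through by −78739/81 gives the monic gcd x−1.
Cancel x−1 from numerator and denominator to get the reduced form.

(−333−10x−6x^2−x^3)/(212+28x+4x^2)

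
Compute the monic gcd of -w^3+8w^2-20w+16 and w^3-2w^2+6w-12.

w-2

By polynomial division,
  -w^3+8w^2-20w+16 = (-1)(w^3-2w^2+6w-12) + (6w^2-14w+4)
  w^3-2w^2+6w-12 = ((1/6)w+1/18)(6w^2-14w+4) + ((55/9)w-110/9)
  6w^2-14w+4 = ((54/55)w-18/55)((55/9)w-110/9) + (0)
Last nonzero remainder: (55/9)w-110/9. Dividing through by 55/9 gives the monic gcd w-2.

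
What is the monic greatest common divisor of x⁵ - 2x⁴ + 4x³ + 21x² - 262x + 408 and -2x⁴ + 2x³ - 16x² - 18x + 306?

x³ - 4x² + 20x - 51

Repeated division with remainder:
  x⁵ - 2x⁴ + 4x³ + 21x² - 262x + 408 = (-(1/2)x + 1/2)(-2x⁴ + 2x³ - 16x² - 18x + 306) + (-5x³ + 20x² - 100x + 255)
  -2x⁴ + 2x³ - 16x² - 18x + 306 = ((2/5)x + 6/5)(-5x³ + 20x² - 100x + 255) + (0)
Last nonzero remainder: -5x³ + 20x² - 100x + 255. Dividing through by -5 gives the monic gcd x³ - 4x² + 20x - 51.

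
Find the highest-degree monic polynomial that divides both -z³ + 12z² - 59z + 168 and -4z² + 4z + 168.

z - 7

Repeated division with remainder:
  -z³ + 12z² - 59z + 168 = ((1/4)z - 11/4)(-4z² + 4z + 168) + (-90z + 630)
  -4z² + 4z + 168 = ((2/45)z + 4/15)(-90z + 630) + (0)
Last nonzero remainder: -90z + 630. Dividing through by -90 gives the monic gcd z - 7.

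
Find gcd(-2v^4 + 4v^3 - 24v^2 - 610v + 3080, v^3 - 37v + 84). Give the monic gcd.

v^2 + 3v - 28

Apply the Euclidean algorithm:
  -2v^4 + 4v^3 - 24v^2 - 610v + 3080 = (-2v + 4)(v^3 - 37v + 84) + (-98v^2 - 294v + 2744)
  v^3 - 37v + 84 = (-(1/98)v + 3/98)(-98v^2 - 294v + 2744) + (0)
Last nonzero remainder: -98v^2 - 294v + 2744. Dividing through by -98 gives the monic gcd v^2 + 3v - 28.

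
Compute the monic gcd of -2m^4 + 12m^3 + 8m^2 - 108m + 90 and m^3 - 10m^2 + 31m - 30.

m^2 - 8m + 15

Apply the Euclidean algorithm:
  -2m^4 + 12m^3 + 8m^2 - 108m + 90 = (-2m - 8)(m^3 - 10m^2 + 31m - 30) + (-10m^2 + 80m - 150)
  m^3 - 10m^2 + 31m - 30 = (-(1/10)m + 1/5)(-10m^2 + 80m - 150) + (0)
Last nonzero remainder: -10m^2 + 80m - 150. Dividing through by -10 gives the monic gcd m^2 - 8m + 15.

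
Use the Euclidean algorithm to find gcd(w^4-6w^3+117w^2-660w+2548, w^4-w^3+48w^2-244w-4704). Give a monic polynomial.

By polynomial division,
  w^4-6w^3+117w^2-660w+2548 = (w^4-w^3+48w^2-244w-4704) + (-5w^3+69w^2-416w+7252)
  w^4-w^3+48w^2-244w-4704 = (-(1/5)w-64/25)(-5w^3+69w^2-416w+7252) + ((3536/25)w^2+(3536/25)w+346528/25)
  -5w^3+69w^2-416w+7252 = (-(125/3536)w+925/1768)((3536/25)w^2+(3536/25)w+346528/25) + (0)
Last nonzero remainder: (3536/25)w^2+(3536/25)w+346528/25. Dividing through by 3536/25 gives the monic gcd w^2+w+98.

w^2+w+98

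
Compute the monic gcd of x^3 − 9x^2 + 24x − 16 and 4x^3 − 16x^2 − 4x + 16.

Euclidean algorithm in ℚ[x]:
  x^3 − 9x^2 + 24x − 16 = (1/4)(4x^3 − 16x^2 − 4x + 16) + (−5x^2 + 25x − 20)
  4x^3 − 16x^2 − 4x + 16 = (−(4/5)x − 4/5)(−5x^2 + 25x − 20) + (0)
Last nonzero remainder: −5x^2 + 25x − 20. Dividing through by −5 gives the monic gcd x^2 − 5x + 4.

x^2 − 5x + 4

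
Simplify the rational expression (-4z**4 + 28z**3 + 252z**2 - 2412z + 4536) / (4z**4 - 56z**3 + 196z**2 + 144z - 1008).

Repeated division with remainder:
  -4z**4 + 28z**3 + 252z**2 - 2412z + 4536 = (-1)(4z**4 - 56z**3 + 196z**2 + 144z - 1008) + (-28z**3 + 448z**2 - 2268z + 3528)
  4z**4 - 56z**3 + 196z**2 + 144z - 1008 = (-(1/7)z - 2/7)(-28z**3 + 448z**2 - 2268z + 3528) + (0)
Last nonzero remainder: -28z**3 + 448z**2 - 2268z + 3528. Dividing through by -28 gives the monic gcd z**3 - 16z**2 + 81z - 126.
Cancel z**3 - 16z**2 + 81z - 126 from numerator and denominator to get the reduced form.

(-z - 9)/(z + 2)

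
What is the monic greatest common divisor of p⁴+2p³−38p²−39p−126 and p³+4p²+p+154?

p+7

Apply the Euclidean algorithm:
  p⁴+2p³−38p²−39p−126 = (p−2)(p³+4p²+p+154) + (−31p²−191p+182)
  p³+4p²+p+154 = (−(1/31)p+67/961)(−31p²−191p+182) + ((19400/961)p+135800/961)
  −31p²−191p+182 = (−(29791/19400)p+12493/9700)((19400/961)p+135800/961) + (0)
Last nonzero remainder: (19400/961)p+135800/961. Dividing through by 19400/961 gives the monic gcd p+7.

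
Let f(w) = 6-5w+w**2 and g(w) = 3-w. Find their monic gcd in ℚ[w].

Euclidean algorithm in ℚ[w]:
  w**2-5w+6 = (-w+2)(-w+3) + (0)
Last nonzero remainder: -w+3. Dividing through by -1 gives the monic gcd w-3.

-3+w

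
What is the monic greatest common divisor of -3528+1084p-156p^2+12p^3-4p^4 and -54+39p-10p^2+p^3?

Euclidean algorithm in ℚ[p]:
  -4p^4+12p^3-156p^2+1084p-3528 = (-4p-28)(p^3-10p^2+39p-54) + (-280p^2+1960p-5040)
  p^3-10p^2+39p-54 = (-(1/280)p+3/280)(-280p^2+1960p-5040) + (0)
Last nonzero remainder: -280p^2+1960p-5040. Dividing through by -280 gives the monic gcd p^2-7p+18.

18-7p+p^2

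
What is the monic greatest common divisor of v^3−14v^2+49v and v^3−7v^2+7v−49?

By polynomial division,
  v^3−14v^2+49v = (v^3−7v^2+7v−49) + (−7v^2+42v+49)
  v^3−7v^2+7v−49 = (−(1/7)v+1/7)(−7v^2+42v+49) + (8v−56)
  −7v^2+42v+49 = (−(7/8)v−7/8)(8v−56) + (0)
Last nonzero remainder: 8v−56. Dividing through by 8 gives the monic gcd v−7.

v−7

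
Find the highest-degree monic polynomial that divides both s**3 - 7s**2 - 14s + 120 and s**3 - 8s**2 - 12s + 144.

s**2 - 2s - 24

By polynomial division,
  s**3 - 7s**2 - 14s + 120 = (s**3 - 8s**2 - 12s + 144) + (s**2 - 2s - 24)
  s**3 - 8s**2 - 12s + 144 = (s - 6)(s**2 - 2s - 24) + (0)
The last nonzero remainder s**2 - 2s - 24 is already monic.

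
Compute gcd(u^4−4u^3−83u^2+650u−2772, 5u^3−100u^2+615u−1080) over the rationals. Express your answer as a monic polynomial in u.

u−9

Euclidean algorithm in ℚ[u]:
  u^4−4u^3−83u^2+650u−2772 = ((1/5)u+16/5)(5u^3−100u^2+615u−1080) + (114u^2−1102u+684)
  5u^3−100u^2+615u−1080 = ((5/114)u−155/342)(114u^2−1102u+684) + ((770/9)u−770)
  114u^2−1102u+684 = ((513/385)u−342/385)((770/9)u−770) + (0)
Last nonzero remainder: (770/9)u−770. Dividing through by 770/9 gives the monic gcd u−9.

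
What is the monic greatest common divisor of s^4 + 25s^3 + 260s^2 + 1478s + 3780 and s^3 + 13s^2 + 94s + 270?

s^2 + 8s + 54

Apply the Euclidean algorithm:
  s^4 + 25s^3 + 260s^2 + 1478s + 3780 = (s + 12)(s^3 + 13s^2 + 94s + 270) + (10s^2 + 80s + 540)
  s^3 + 13s^2 + 94s + 270 = ((1/10)s + 1/2)(10s^2 + 80s + 540) + (0)
Last nonzero remainder: 10s^2 + 80s + 540. Dividing through by 10 gives the monic gcd s^2 + 8s + 54.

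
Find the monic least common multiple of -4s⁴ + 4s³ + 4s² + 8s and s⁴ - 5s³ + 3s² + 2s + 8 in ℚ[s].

s⁵ - 5s⁴ + 3s³ + 2s² + 8s

Repeated division with remainder:
  -4s⁴ + 4s³ + 4s² + 8s = (-4)(s⁴ - 5s³ + 3s² + 2s + 8) + (-16s³ + 16s² + 16s + 32)
  s⁴ - 5s³ + 3s² + 2s + 8 = (-(1/16)s + 1/4)(-16s³ + 16s² + 16s + 32) + (0)
Last nonzero remainder: -16s³ + 16s² + 16s + 32. Dividing through by -16 gives the monic gcd s³ - s² - s - 2.
Then lcm(f, g) = f·g / gcd(f, g); expanding and making the result monic gives the answer.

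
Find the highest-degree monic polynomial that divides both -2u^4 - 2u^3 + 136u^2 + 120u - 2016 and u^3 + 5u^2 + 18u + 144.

u + 6

By polynomial division,
  -2u^4 - 2u^3 + 136u^2 + 120u - 2016 = (-2u + 8)(u^3 + 5u^2 + 18u + 144) + (132u^2 + 264u - 3168)
  u^3 + 5u^2 + 18u + 144 = ((1/132)u + 1/44)(132u^2 + 264u - 3168) + (36u + 216)
  132u^2 + 264u - 3168 = ((11/3)u - 44/3)(36u + 216) + (0)
Last nonzero remainder: 36u + 216. Dividing through by 36 gives the monic gcd u + 6.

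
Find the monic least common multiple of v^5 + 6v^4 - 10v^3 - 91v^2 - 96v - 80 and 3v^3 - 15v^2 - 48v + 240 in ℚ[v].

v^6 + v^5 - 40v^4 - 41v^3 + 359v^2 + 400v + 400

Euclidean algorithm in ℚ[v]:
  v^5 + 6v^4 - 10v^3 - 91v^2 - 96v - 80 = ((1/3)v^2 + (11/3)v + 61/3)(3v^3 - 15v^2 - 48v + 240) + (310v^2 - 4960)
  3v^3 - 15v^2 - 48v + 240 = ((3/310)v - 3/62)(310v^2 - 4960) + (0)
Last nonzero remainder: 310v^2 - 4960. Dividing through by 310 gives the monic gcd v^2 - 16.
Then lcm(f, g) = f·g / gcd(f, g); expanding and making the result monic gives the answer.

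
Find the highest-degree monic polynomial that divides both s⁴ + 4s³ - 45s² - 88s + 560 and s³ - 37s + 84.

Euclidean algorithm in ℚ[s]:
  s⁴ + 4s³ - 45s² - 88s + 560 = (s + 4)(s³ - 37s + 84) + (-8s² - 24s + 224)
  s³ - 37s + 84 = (-(1/8)s + 3/8)(-8s² - 24s + 224) + (0)
Last nonzero remainder: -8s² - 24s + 224. Dividing through by -8 gives the monic gcd s² + 3s - 28.

s² + 3s - 28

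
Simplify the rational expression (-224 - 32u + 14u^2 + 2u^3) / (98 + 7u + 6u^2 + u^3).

Apply the Euclidean algorithm:
  2u^3 + 14u^2 - 32u - 224 = (2)(u^3 + 6u^2 + 7u + 98) + (2u^2 - 46u - 420)
  u^3 + 6u^2 + 7u + 98 = ((1/2)u + 29/2)(2u^2 - 46u - 420) + (884u + 6188)
  2u^2 - 46u - 420 = ((1/442)u - 15/221)(884u + 6188) + (0)
Last nonzero remainder: 884u + 6188. Dividing through by 884 gives the monic gcd u + 7.
Cancel u + 7 from numerator and denominator to get the reduced form.

(-32 + 2u^2)/(14 - u + u^2)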